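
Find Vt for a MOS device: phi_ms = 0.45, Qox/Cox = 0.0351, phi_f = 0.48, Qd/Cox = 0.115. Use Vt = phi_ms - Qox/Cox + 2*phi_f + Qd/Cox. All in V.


Step 1: Vt = phi_ms - Qox/Cox + 2*phi_f + Qd/Cox
Step 2: Vt = 0.45 - 0.0351 + 2*0.48 + 0.115
Step 3: Vt = 0.45 - 0.0351 + 0.96 + 0.115
Step 4: Vt = 1.4899 V

1.4899


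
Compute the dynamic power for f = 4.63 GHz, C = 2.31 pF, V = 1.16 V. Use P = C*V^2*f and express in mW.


Step 1: V^2 = 1.16^2 = 1.3456 V^2
Step 2: P = C*V^2*f = 2.31e-12 F * 1.3456 * 4.63e9 Hz
Step 3: P = 1.439159568e-02 W
Step 4: P = 14.392 mW

14.392


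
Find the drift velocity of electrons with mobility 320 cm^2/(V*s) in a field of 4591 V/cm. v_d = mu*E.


Step 1: v_d = mu * E
Step 2: v_d = 320 * 4591 = 1469120
Step 3: v_d = 1.47e+06 cm/s

1.47e+06


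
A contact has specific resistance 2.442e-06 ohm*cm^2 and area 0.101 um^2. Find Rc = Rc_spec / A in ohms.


Step 1: Convert area to cm^2: 0.101 um^2 = 1.0100e-09 cm^2
Step 2: Rc = Rc_spec / A = 2.442e-06 / 1.0100e-09
Step 3: Rc = 2.42e+03 ohms

2.42e+03


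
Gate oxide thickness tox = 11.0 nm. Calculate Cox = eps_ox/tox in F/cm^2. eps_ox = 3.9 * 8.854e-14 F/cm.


Step 1: eps_ox = 3.9 * 8.854e-14 = 3.45306e-13 F/cm
Step 2: tox in cm = 11.0 nm * 1e-7 = 1.1000e-06 cm
Step 3: Cox = 3.45306e-13 / 1.1000e-06 = 3.14e-07 F/cm^2

3.14e-07


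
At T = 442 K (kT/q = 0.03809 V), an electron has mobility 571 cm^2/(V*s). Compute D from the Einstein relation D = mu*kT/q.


Step 1: D = mu * (kT/q)
Step 2: D = 571 * 0.03809
Step 3: D = 21.75 cm^2/s

21.75


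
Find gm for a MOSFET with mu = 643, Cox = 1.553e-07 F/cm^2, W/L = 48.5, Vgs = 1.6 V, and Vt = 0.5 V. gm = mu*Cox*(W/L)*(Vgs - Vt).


Step 1: Vov = Vgs - Vt = 1.6 - 0.5 = 1.1 V
Step 2: gm = mu * Cox * (W/L) * Vov
Step 3: gm = 643 * 1.553e-07 * 48.5 * 1.1 = 5.33e-03 S

5.33e-03


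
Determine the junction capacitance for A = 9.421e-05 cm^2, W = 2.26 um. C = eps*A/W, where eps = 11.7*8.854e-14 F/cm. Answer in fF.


Step 1: eps_Si = 11.7 * 8.854e-14 = 1.035918e-12 F/cm
Step 2: W in cm = 2.26 * 1e-4 = 2.26e-04 cm
Step 3: C = 1.035918e-12 * 9.421e-05 / 2.26e-04 = 4.318311e-13 F
Step 4: C = 431.83 fF

431.83


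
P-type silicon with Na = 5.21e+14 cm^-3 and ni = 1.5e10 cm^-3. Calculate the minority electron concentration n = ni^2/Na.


Step 1: Majority hole concentration p ≈ Na = 5.21e+14 cm^-3
Step 2: n = ni^2 / Na = (1.5e10)^2 / 5.21e+14
Step 3: n = 4.32e+05 cm^-3

4.32e+05


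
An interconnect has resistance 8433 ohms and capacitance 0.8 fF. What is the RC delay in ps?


Step 1: tau = R * C
Step 2: tau = 8433 * 0.8 fF = 8433 * 8.0e-16 F
Step 3: tau = 6.7464e-12 s = 6.7464 ps

6.7464


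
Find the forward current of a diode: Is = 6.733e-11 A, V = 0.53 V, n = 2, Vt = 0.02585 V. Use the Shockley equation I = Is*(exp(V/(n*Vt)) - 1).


Step 1: V/(n*Vt) = 0.53/(2*0.02585) = 10.2515
Step 2: exp(10.2515) = 2.8325e+04
Step 3: I = 6.733e-11 * (2.8325e+04 - 1) = 1.91e-06 A

1.91e-06


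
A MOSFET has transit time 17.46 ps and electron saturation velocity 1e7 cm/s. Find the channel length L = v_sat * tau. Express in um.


Step 1: tau in seconds = 17.46 ps * 1e-12 = 1.7460e-11 s
Step 2: L = v_sat * tau = 1e7 * 1.7460e-11 = 1.7460e-04 cm
Step 3: L in um = 1.7460e-04 * 1e4 = 1.746 um

1.746


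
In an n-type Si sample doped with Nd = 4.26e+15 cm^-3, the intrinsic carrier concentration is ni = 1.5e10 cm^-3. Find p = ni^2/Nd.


Step 1: Since Nd >> ni, n ≈ Nd = 4.26e+15 cm^-3
Step 2: p = ni^2 / n = (1.5e10)^2 / 4.26e+15
Step 3: p = 2.25e20 / 4.26e+15 = 5.28e+04 cm^-3

5.28e+04


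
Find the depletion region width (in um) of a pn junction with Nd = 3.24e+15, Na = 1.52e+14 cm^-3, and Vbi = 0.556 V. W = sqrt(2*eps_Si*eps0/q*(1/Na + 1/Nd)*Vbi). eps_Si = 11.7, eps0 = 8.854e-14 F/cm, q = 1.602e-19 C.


Step 1: 1/Na + 1/Nd = 1/1.52e+14 + 1/3.24e+15 = 6.88759e-15
Step 2: 2*eps*eps0/q = 2*11.7*8.854e-14/1.602e-19 = 1.293281e+07
Step 3: W^2 = 1.293281e+07 * 6.88759e-15 * 0.556 = 4.95262e-08
Step 4: W = sqrt(4.95262e-08) = 2.225e-04 cm = 2.225 um

2.225


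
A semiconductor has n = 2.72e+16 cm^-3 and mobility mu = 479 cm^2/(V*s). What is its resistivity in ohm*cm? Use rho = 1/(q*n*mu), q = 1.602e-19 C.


Step 1: sigma = q * n * mu = 1.602e-19 * 2.72e+16 * 479 = 2.08721e+00 S/cm
Step 2: rho = 1 / sigma = 1 / 2.08721e+00 = 0.4791 ohm*cm

0.4791


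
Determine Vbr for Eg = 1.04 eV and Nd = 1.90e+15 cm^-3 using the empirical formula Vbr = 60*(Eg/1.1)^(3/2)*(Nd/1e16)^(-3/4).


Step 1: Eg/1.1 = 1.04/1.1 = 0.945455
Step 2: (Eg/1.1)^1.5 = 0.945455^1.5 = 0.919309
Step 3: (Nd/1e16)^(-0.75) = (0.19)^(-0.75) = 3.474840
Step 4: Vbr = 60 * 0.919309 * 3.474840 = 191.7 V

191.7


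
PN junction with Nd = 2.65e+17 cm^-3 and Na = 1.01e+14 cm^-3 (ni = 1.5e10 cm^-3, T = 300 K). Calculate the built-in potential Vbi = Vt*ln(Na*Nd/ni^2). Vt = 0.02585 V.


Step 1: Compute Na*Nd/ni^2 = 1.01e+14 * 2.65e+17 / (1.5e10)^2 = 1.1896e+11
Step 2: ln(1.1896e+11) = 25.5021
Step 3: Vbi = 0.02585 * 25.5021 = 0.659 V

0.659


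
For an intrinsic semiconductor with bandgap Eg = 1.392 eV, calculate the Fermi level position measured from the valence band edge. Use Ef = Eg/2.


Step 1: For an intrinsic semiconductor, the Fermi level sits at midgap.
Step 2: Ef = Eg / 2 = 1.392 / 2 = 0.696 eV

0.696


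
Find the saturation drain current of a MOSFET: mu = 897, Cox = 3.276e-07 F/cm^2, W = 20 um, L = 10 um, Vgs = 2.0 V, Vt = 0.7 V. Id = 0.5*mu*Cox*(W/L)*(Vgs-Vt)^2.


Step 1: Overdrive voltage Vov = Vgs - Vt = 2.0 - 0.7 = 1.3 V
Step 2: W/L = 20/10 = 2
Step 3: Id = 0.5 * 897 * 3.276e-07 * 2 * 1.3^2
Step 4: Id = 4.97e-04 A

4.97e-04


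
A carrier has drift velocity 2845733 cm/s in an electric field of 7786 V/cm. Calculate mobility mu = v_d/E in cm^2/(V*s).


Step 1: mu = v_d / E
Step 2: mu = 2845733 / 7786
Step 3: mu = 365.49 cm^2/(V*s)

365.49


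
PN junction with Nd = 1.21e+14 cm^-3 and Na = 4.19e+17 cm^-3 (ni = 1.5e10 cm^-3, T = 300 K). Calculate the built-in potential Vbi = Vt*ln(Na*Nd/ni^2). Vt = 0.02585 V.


Step 1: Compute Na*Nd/ni^2 = 4.19e+17 * 1.21e+14 / (1.5e10)^2 = 2.2533e+11
Step 2: ln(2.2533e+11) = 26.1408
Step 3: Vbi = 0.02585 * 26.1408 = 0.676 V

0.676


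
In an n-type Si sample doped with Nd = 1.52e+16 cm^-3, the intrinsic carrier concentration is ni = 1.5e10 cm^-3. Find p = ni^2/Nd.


Step 1: Since Nd >> ni, n ≈ Nd = 1.52e+16 cm^-3
Step 2: p = ni^2 / n = (1.5e10)^2 / 1.52e+16
Step 3: p = 2.25e20 / 1.52e+16 = 1.48e+04 cm^-3

1.48e+04


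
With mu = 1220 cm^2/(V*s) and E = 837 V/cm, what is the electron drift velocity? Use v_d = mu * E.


Step 1: v_d = mu * E
Step 2: v_d = 1220 * 837 = 1021140
Step 3: v_d = 1.02e+06 cm/s

1.02e+06


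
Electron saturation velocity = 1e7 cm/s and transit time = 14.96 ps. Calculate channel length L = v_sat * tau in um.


Step 1: tau in seconds = 14.96 ps * 1e-12 = 1.4960e-11 s
Step 2: L = v_sat * tau = 1e7 * 1.4960e-11 = 1.4960e-04 cm
Step 3: L in um = 1.4960e-04 * 1e4 = 1.496 um

1.496


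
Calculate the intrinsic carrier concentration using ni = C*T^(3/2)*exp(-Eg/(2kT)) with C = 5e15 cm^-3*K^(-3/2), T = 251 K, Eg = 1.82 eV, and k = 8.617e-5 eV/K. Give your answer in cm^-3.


Step 1: Compute kT = 8.617e-5 * 251 = 0.02162867 eV
Step 2: Exponent = -Eg/(2kT) = -1.82/(2*0.02162867) = -42.07378
Step 3: T^(3/2) = 251^1.5 = 3976.59
Step 4: ni = 5e15 * 3976.59 * exp(-42.07378) = 1.06e+01 cm^-3

1.06e+01


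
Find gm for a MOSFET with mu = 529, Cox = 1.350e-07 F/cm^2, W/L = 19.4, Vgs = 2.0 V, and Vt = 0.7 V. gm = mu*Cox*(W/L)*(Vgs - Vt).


Step 1: Vov = Vgs - Vt = 2.0 - 0.7 = 1.3 V
Step 2: gm = mu * Cox * (W/L) * Vov
Step 3: gm = 529 * 1.350e-07 * 19.4 * 1.3 = 1.80e-03 S

1.80e-03


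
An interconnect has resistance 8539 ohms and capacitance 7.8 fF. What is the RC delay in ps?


Step 1: tau = R * C
Step 2: tau = 8539 * 7.8 fF = 8539 * 7.8e-15 F
Step 3: tau = 6.66042e-11 s = 66.6042 ps

66.6042


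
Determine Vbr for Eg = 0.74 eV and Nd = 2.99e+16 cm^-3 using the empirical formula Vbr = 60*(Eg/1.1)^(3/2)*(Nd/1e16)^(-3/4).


Step 1: Eg/1.1 = 0.74/1.1 = 0.672727
Step 2: (Eg/1.1)^1.5 = 0.672727^1.5 = 0.551770
Step 3: (Nd/1e16)^(-0.75) = (2.99)^(-0.75) = 0.439791
Step 4: Vbr = 60 * 0.551770 * 0.439791 = 14.6 V

14.6


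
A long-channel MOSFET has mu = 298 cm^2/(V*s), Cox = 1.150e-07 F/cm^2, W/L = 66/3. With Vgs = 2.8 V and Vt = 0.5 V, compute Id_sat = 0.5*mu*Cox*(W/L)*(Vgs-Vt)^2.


Step 1: Overdrive voltage Vov = Vgs - Vt = 2.8 - 0.5 = 2.3 V
Step 2: W/L = 66/3 = 22
Step 3: Id = 0.5 * 298 * 1.150e-07 * 22 * 2.3^2
Step 4: Id = 1.99e-03 A

1.99e-03


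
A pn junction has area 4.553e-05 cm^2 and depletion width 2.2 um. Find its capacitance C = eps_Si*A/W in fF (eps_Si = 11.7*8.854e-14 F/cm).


Step 1: eps_Si = 11.7 * 8.854e-14 = 1.035918e-12 F/cm
Step 2: W in cm = 2.2 * 1e-4 = 2.20e-04 cm
Step 3: C = 1.035918e-12 * 4.553e-05 / 2.20e-04 = 2.143879e-13 F
Step 4: C = 214.39 fF

214.39


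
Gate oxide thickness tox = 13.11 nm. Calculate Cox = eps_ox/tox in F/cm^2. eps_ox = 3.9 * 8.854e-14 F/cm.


Step 1: eps_ox = 3.9 * 8.854e-14 = 3.45306e-13 F/cm
Step 2: tox in cm = 13.11 nm * 1e-7 = 1.3110e-06 cm
Step 3: Cox = 3.45306e-13 / 1.3110e-06 = 2.63e-07 F/cm^2

2.63e-07


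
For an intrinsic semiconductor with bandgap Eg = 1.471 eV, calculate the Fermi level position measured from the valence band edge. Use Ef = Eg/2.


Step 1: For an intrinsic semiconductor, the Fermi level sits at midgap.
Step 2: Ef = Eg / 2 = 1.471 / 2 = 0.7355 eV

0.7355


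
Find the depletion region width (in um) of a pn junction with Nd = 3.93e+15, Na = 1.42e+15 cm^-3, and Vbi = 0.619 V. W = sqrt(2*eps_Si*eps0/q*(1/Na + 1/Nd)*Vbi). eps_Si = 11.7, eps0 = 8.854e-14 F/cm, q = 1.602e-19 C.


Step 1: 1/Na + 1/Nd = 1/1.42e+15 + 1/3.93e+15 = 9.58678e-16
Step 2: 2*eps*eps0/q = 2*11.7*8.854e-14/1.602e-19 = 1.293281e+07
Step 3: W^2 = 1.293281e+07 * 9.58678e-16 * 0.619 = 7.67461e-09
Step 4: W = sqrt(7.67461e-09) = 8.760e-05 cm = 0.876 um

0.876


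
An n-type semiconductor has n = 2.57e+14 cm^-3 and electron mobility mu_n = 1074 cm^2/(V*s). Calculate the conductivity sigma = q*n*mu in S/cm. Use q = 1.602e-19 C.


Step 1: sigma = q * n * mu
Step 2: sigma = 1.602e-19 * 2.57e+14 * 1074
Step 3: sigma = 4.422e-02 S/cm

4.422e-02


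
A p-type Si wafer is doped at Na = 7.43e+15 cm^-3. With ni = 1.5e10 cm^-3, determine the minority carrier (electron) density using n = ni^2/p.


Step 1: Majority hole concentration p ≈ Na = 7.43e+15 cm^-3
Step 2: n = ni^2 / Na = (1.5e10)^2 / 7.43e+15
Step 3: n = 3.03e+04 cm^-3

3.03e+04


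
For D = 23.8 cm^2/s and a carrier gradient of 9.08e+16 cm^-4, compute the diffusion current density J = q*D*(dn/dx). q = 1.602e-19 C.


Step 1: J = q * D * (dn/dx)
Step 2: J = 1.602e-19 * 23.8 * 9.08e+16
Step 3: J = 3.46e-01 A/cm^2

3.46e-01


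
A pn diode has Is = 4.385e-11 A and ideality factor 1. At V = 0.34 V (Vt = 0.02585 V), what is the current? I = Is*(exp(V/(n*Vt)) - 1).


Step 1: V/(n*Vt) = 0.34/(1*0.02585) = 13.1528
Step 2: exp(13.1528) = 5.1545e+05
Step 3: I = 4.385e-11 * (5.1545e+05 - 1) = 2.26e-05 A

2.26e-05


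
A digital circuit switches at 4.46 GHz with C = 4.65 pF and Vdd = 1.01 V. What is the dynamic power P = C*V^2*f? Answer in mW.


Step 1: V^2 = 1.01^2 = 1.0201 V^2
Step 2: P = C*V^2*f = 4.65e-12 F * 1.0201 * 4.46e9 Hz
Step 3: P = 2.11558539e-02 W
Step 4: P = 21.156 mW

21.156


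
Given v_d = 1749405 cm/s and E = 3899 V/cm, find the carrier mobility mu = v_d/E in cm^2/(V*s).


Step 1: mu = v_d / E
Step 2: mu = 1749405 / 3899
Step 3: mu = 448.68 cm^2/(V*s)

448.68


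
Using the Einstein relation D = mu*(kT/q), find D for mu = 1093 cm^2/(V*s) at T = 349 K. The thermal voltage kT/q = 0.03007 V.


Step 1: D = mu * (kT/q)
Step 2: D = 1093 * 0.03007
Step 3: D = 32.87 cm^2/s

32.87


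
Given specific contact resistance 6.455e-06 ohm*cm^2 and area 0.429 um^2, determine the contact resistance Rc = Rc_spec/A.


Step 1: Convert area to cm^2: 0.429 um^2 = 4.2900e-09 cm^2
Step 2: Rc = Rc_spec / A = 6.455e-06 / 4.2900e-09
Step 3: Rc = 1.50e+03 ohms

1.50e+03


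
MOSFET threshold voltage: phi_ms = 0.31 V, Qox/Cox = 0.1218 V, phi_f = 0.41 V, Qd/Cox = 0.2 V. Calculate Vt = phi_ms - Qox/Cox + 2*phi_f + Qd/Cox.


Step 1: Vt = phi_ms - Qox/Cox + 2*phi_f + Qd/Cox
Step 2: Vt = 0.31 - 0.1218 + 2*0.41 + 0.2
Step 3: Vt = 0.31 - 0.1218 + 0.82 + 0.2
Step 4: Vt = 1.2082 V

1.2082


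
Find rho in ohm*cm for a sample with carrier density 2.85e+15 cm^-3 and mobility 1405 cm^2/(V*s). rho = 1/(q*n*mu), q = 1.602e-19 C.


Step 1: sigma = q * n * mu = 1.602e-19 * 2.85e+15 * 1405 = 6.41481e-01 S/cm
Step 2: rho = 1 / sigma = 1 / 6.41481e-01 = 1.559 ohm*cm

1.559


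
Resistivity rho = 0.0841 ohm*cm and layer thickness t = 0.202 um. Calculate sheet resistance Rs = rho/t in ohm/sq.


Step 1: Convert thickness to cm: t = 0.202 um = 2.0200e-05 cm
Step 2: Rs = rho / t = 0.0841 / 2.0200e-05
Step 3: Rs = 4163.4 ohm/sq

4163.4


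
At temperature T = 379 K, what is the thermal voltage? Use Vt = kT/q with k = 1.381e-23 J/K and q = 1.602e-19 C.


Step 1: kT = 1.381e-23 * 379 = 5.23399e-21 J
Step 2: Vt = kT/q = 5.23399e-21 / 1.602e-19
Step 3: Vt = 0.03267 V

0.03267


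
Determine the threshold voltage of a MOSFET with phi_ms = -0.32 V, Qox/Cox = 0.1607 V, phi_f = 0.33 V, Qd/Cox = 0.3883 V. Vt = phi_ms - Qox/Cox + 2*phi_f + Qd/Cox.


Step 1: Vt = phi_ms - Qox/Cox + 2*phi_f + Qd/Cox
Step 2: Vt = -0.32 - 0.1607 + 2*0.33 + 0.3883
Step 3: Vt = -0.32 - 0.1607 + 0.66 + 0.3883
Step 4: Vt = 0.5676 V

0.5676


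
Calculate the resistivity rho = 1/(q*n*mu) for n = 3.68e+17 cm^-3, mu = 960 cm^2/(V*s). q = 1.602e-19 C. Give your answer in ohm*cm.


Step 1: sigma = q * n * mu = 1.602e-19 * 3.68e+17 * 960 = 5.65955e+01 S/cm
Step 2: rho = 1 / sigma = 1 / 5.65955e+01 = 0.01767 ohm*cm

0.01767


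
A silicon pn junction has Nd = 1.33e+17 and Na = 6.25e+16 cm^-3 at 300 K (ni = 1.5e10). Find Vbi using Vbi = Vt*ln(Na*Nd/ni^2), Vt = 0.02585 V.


Step 1: Compute Na*Nd/ni^2 = 6.25e+16 * 1.33e+17 / (1.5e10)^2 = 3.6944e+13
Step 2: ln(3.6944e+13) = 31.2404
Step 3: Vbi = 0.02585 * 31.2404 = 0.808 V

0.808


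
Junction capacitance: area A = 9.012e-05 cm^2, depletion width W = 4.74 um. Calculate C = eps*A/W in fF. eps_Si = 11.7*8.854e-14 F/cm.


Step 1: eps_Si = 11.7 * 8.854e-14 = 1.035918e-12 F/cm
Step 2: W in cm = 4.74 * 1e-4 = 4.74e-04 cm
Step 3: C = 1.035918e-12 * 9.012e-05 / 4.74e-04 = 1.969555e-13 F
Step 4: C = 196.96 fF

196.96


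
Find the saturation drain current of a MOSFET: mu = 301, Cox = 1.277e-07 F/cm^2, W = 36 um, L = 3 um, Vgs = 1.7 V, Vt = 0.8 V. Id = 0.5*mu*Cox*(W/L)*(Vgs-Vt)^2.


Step 1: Overdrive voltage Vov = Vgs - Vt = 1.7 - 0.8 = 0.9 V
Step 2: W/L = 36/3 = 12
Step 3: Id = 0.5 * 301 * 1.277e-07 * 12 * 0.9^2
Step 4: Id = 1.87e-04 A

1.87e-04


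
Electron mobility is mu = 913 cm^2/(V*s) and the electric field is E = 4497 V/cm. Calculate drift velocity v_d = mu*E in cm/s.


Step 1: v_d = mu * E
Step 2: v_d = 913 * 4497 = 4105761
Step 3: v_d = 4.11e+06 cm/s

4.11e+06


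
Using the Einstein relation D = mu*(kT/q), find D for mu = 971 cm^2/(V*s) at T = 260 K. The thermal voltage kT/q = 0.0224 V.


Step 1: D = mu * (kT/q)
Step 2: D = 971 * 0.0224
Step 3: D = 21.75 cm^2/s

21.75


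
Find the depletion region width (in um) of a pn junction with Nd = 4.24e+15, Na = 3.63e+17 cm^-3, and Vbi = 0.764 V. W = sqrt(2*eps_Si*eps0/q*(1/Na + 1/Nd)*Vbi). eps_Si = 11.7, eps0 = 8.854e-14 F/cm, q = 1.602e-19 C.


Step 1: 1/Na + 1/Nd = 1/3.63e+17 + 1/4.24e+15 = 2.38604e-16
Step 2: 2*eps*eps0/q = 2*11.7*8.854e-14/1.602e-19 = 1.293281e+07
Step 3: W^2 = 1.293281e+07 * 2.38604e-16 * 0.764 = 2.35757e-09
Step 4: W = sqrt(2.35757e-09) = 4.855e-05 cm = 0.4855 um

0.4855


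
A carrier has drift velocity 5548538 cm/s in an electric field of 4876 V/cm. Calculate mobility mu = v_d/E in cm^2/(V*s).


Step 1: mu = v_d / E
Step 2: mu = 5548538 / 4876
Step 3: mu = 1137.93 cm^2/(V*s)

1137.93


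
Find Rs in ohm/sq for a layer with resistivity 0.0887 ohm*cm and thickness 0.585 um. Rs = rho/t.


Step 1: Convert thickness to cm: t = 0.585 um = 5.8500e-05 cm
Step 2: Rs = rho / t = 0.0887 / 5.8500e-05
Step 3: Rs = 1516.2 ohm/sq

1516.2


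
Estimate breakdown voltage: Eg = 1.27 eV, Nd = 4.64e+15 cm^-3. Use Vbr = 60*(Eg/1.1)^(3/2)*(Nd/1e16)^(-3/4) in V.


Step 1: Eg/1.1 = 1.27/1.1 = 1.154545
Step 2: (Eg/1.1)^1.5 = 1.154545^1.5 = 1.240556
Step 3: (Nd/1e16)^(-0.75) = (0.464)^(-0.75) = 1.778736
Step 4: Vbr = 60 * 1.240556 * 1.778736 = 132.4 V

132.4


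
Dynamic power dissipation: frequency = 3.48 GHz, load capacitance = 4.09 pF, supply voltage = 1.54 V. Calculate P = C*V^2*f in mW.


Step 1: V^2 = 1.54^2 = 2.3716 V^2
Step 2: P = C*V^2*f = 4.09e-12 F * 2.3716 * 3.48e9 Hz
Step 3: P = 3.375545712e-02 W
Step 4: P = 33.755 mW

33.755


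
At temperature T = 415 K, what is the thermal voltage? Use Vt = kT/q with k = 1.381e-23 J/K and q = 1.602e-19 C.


Step 1: kT = 1.381e-23 * 415 = 5.73115e-21 J
Step 2: Vt = kT/q = 5.73115e-21 / 1.602e-19
Step 3: Vt = 0.03577 V

0.03577


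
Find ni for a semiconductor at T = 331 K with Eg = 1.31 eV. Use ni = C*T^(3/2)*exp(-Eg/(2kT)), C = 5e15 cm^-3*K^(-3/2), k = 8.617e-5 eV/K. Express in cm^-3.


Step 1: Compute kT = 8.617e-5 * 331 = 0.02852227 eV
Step 2: Exponent = -Eg/(2kT) = -1.31/(2*0.02852227) = -22.96451
Step 3: T^(3/2) = 331^1.5 = 6022.02
Step 4: ni = 5e15 * 6022.02 * exp(-22.96451) = 3.20e+09 cm^-3

3.20e+09


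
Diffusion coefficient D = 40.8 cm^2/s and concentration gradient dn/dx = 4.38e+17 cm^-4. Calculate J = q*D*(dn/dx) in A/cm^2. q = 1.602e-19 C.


Step 1: J = q * D * (dn/dx)
Step 2: J = 1.602e-19 * 40.8 * 4.38e+17
Step 3: J = 2.86e+00 A/cm^2

2.86e+00


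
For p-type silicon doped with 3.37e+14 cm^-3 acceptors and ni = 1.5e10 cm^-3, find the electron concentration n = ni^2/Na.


Step 1: Majority hole concentration p ≈ Na = 3.37e+14 cm^-3
Step 2: n = ni^2 / Na = (1.5e10)^2 / 3.37e+14
Step 3: n = 6.68e+05 cm^-3

6.68e+05


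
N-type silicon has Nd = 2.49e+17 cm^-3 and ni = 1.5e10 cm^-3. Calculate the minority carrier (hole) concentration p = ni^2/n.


Step 1: Since Nd >> ni, n ≈ Nd = 2.49e+17 cm^-3
Step 2: p = ni^2 / n = (1.5e10)^2 / 2.49e+17
Step 3: p = 2.25e20 / 2.49e+17 = 9.04e+02 cm^-3

9.04e+02


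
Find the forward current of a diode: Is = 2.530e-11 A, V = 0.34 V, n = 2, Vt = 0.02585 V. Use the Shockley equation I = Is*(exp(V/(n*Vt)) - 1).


Step 1: V/(n*Vt) = 0.34/(2*0.02585) = 6.5764
Step 2: exp(6.5764) = 7.1795e+02
Step 3: I = 2.530e-11 * (7.1795e+02 - 1) = 1.81e-08 A

1.81e-08


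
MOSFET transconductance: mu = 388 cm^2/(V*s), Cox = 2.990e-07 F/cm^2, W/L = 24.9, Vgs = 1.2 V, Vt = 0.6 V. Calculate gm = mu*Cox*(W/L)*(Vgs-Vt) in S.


Step 1: Vov = Vgs - Vt = 1.2 - 0.6 = 0.6 V
Step 2: gm = mu * Cox * (W/L) * Vov
Step 3: gm = 388 * 2.990e-07 * 24.9 * 0.6 = 1.73e-03 S

1.73e-03


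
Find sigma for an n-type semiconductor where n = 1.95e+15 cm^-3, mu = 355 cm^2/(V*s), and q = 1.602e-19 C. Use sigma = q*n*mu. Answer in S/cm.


Step 1: sigma = q * n * mu
Step 2: sigma = 1.602e-19 * 1.95e+15 * 355
Step 3: sigma = 1.109e-01 S/cm

1.109e-01


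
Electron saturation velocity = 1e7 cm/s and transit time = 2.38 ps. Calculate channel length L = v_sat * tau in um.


Step 1: tau in seconds = 2.38 ps * 1e-12 = 2.3800e-12 s
Step 2: L = v_sat * tau = 1e7 * 2.3800e-12 = 2.3800e-05 cm
Step 3: L in um = 2.3800e-05 * 1e4 = 0.238 um

0.238


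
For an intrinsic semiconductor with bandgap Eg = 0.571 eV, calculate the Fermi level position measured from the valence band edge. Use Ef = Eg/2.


Step 1: For an intrinsic semiconductor, the Fermi level sits at midgap.
Step 2: Ef = Eg / 2 = 0.571 / 2 = 0.2855 eV

0.2855


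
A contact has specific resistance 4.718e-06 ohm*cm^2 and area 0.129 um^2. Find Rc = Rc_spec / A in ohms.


Step 1: Convert area to cm^2: 0.129 um^2 = 1.2900e-09 cm^2
Step 2: Rc = Rc_spec / A = 4.718e-06 / 1.2900e-09
Step 3: Rc = 3.66e+03 ohms

3.66e+03


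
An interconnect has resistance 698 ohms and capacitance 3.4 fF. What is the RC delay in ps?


Step 1: tau = R * C
Step 2: tau = 698 * 3.4 fF = 698 * 3.4e-15 F
Step 3: tau = 2.3732e-12 s = 2.3732 ps

2.3732


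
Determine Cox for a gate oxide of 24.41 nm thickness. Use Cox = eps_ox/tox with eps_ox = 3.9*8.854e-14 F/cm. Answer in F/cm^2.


Step 1: eps_ox = 3.9 * 8.854e-14 = 3.45306e-13 F/cm
Step 2: tox in cm = 24.41 nm * 1e-7 = 2.4410e-06 cm
Step 3: Cox = 3.45306e-13 / 2.4410e-06 = 1.41e-07 F/cm^2

1.41e-07


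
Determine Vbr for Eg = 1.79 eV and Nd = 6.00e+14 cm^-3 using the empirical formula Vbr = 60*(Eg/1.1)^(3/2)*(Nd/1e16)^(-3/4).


Step 1: Eg/1.1 = 1.79/1.1 = 1.627273
Step 2: (Eg/1.1)^1.5 = 1.627273^1.5 = 2.075824
Step 3: (Nd/1e16)^(-0.75) = (0.06)^(-0.75) = 8.248720
Step 4: Vbr = 60 * 2.075824 * 8.248720 = 1027.4 V

1027.4


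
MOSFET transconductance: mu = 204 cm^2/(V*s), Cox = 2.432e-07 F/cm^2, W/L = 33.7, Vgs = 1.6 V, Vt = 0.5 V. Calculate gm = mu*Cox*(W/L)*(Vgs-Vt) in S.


Step 1: Vov = Vgs - Vt = 1.6 - 0.5 = 1.1 V
Step 2: gm = mu * Cox * (W/L) * Vov
Step 3: gm = 204 * 2.432e-07 * 33.7 * 1.1 = 1.84e-03 S

1.84e-03


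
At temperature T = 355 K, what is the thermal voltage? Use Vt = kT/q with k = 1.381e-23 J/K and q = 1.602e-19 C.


Step 1: kT = 1.381e-23 * 355 = 4.90255e-21 J
Step 2: Vt = kT/q = 4.90255e-21 / 1.602e-19
Step 3: Vt = 0.0306 V

0.0306


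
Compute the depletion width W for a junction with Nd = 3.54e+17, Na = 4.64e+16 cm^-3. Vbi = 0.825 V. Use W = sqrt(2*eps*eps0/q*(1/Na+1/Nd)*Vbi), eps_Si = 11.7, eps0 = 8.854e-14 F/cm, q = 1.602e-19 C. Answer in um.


Step 1: 1/Na + 1/Nd = 1/4.64e+16 + 1/3.54e+17 = 2.43766e-17
Step 2: 2*eps*eps0/q = 2*11.7*8.854e-14/1.602e-19 = 1.293281e+07
Step 3: W^2 = 1.293281e+07 * 2.43766e-17 * 0.825 = 2.60088e-10
Step 4: W = sqrt(2.60088e-10) = 1.613e-05 cm = 0.1613 um

0.1613


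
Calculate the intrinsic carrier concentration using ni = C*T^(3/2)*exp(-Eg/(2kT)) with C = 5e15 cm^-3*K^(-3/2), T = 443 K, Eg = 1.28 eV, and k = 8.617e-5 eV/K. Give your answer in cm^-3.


Step 1: Compute kT = 8.617e-5 * 443 = 0.03817331 eV
Step 2: Exponent = -Eg/(2kT) = -1.28/(2*0.03817331) = -16.76564
Step 3: T^(3/2) = 443^1.5 = 9324.07
Step 4: ni = 5e15 * 9324.07 * exp(-16.76564) = 2.44e+12 cm^-3

2.44e+12


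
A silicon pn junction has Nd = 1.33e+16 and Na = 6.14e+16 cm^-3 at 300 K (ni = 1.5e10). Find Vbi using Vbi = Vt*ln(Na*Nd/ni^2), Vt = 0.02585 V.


Step 1: Compute Na*Nd/ni^2 = 6.14e+16 * 1.33e+16 / (1.5e10)^2 = 3.6294e+12
Step 2: ln(3.6294e+12) = 28.9201
Step 3: Vbi = 0.02585 * 28.9201 = 0.748 V

0.748


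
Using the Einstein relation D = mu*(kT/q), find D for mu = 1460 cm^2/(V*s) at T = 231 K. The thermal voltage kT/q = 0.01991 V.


Step 1: D = mu * (kT/q)
Step 2: D = 1460 * 0.01991
Step 3: D = 29.07 cm^2/s

29.07


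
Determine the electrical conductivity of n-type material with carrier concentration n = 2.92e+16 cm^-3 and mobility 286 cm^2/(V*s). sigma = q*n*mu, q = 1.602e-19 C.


Step 1: sigma = q * n * mu
Step 2: sigma = 1.602e-19 * 2.92e+16 * 286
Step 3: sigma = 1.338e+00 S/cm

1.338e+00


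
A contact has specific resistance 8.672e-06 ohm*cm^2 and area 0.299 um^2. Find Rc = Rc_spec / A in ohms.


Step 1: Convert area to cm^2: 0.299 um^2 = 2.9900e-09 cm^2
Step 2: Rc = Rc_spec / A = 8.672e-06 / 2.9900e-09
Step 3: Rc = 2.90e+03 ohms

2.90e+03


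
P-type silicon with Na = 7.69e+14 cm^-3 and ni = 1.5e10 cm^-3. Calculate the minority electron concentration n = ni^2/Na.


Step 1: Majority hole concentration p ≈ Na = 7.69e+14 cm^-3
Step 2: n = ni^2 / Na = (1.5e10)^2 / 7.69e+14
Step 3: n = 2.93e+05 cm^-3

2.93e+05


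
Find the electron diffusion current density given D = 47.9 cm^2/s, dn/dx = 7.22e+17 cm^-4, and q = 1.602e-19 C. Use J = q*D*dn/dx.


Step 1: J = q * D * (dn/dx)
Step 2: J = 1.602e-19 * 47.9 * 7.22e+17
Step 3: J = 5.54e+00 A/cm^2

5.54e+00


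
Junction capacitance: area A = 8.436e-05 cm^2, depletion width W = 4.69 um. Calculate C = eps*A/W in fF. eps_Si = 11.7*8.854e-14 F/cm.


Step 1: eps_Si = 11.7 * 8.854e-14 = 1.035918e-12 F/cm
Step 2: W in cm = 4.69 * 1e-4 = 4.69e-04 cm
Step 3: C = 1.035918e-12 * 8.436e-05 / 4.69e-04 = 1.863327e-13 F
Step 4: C = 186.33 fF

186.33


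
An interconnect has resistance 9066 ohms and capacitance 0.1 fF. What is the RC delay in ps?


Step 1: tau = R * C
Step 2: tau = 9066 * 0.1 fF = 9066 * 1.0e-16 F
Step 3: tau = 9.066e-13 s = 0.9066 ps

0.9066


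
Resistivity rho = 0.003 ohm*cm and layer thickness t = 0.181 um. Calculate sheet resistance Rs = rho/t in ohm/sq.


Step 1: Convert thickness to cm: t = 0.181 um = 1.8100e-05 cm
Step 2: Rs = rho / t = 0.003 / 1.8100e-05
Step 3: Rs = 165.7 ohm/sq

165.7


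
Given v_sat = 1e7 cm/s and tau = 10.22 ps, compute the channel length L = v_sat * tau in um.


Step 1: tau in seconds = 10.22 ps * 1e-12 = 1.0220e-11 s
Step 2: L = v_sat * tau = 1e7 * 1.0220e-11 = 1.0220e-04 cm
Step 3: L in um = 1.0220e-04 * 1e4 = 1.022 um

1.022


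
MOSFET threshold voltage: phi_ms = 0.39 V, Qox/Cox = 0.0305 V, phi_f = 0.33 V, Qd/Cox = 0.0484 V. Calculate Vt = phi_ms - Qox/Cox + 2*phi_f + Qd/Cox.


Step 1: Vt = phi_ms - Qox/Cox + 2*phi_f + Qd/Cox
Step 2: Vt = 0.39 - 0.0305 + 2*0.33 + 0.0484
Step 3: Vt = 0.39 - 0.0305 + 0.66 + 0.0484
Step 4: Vt = 1.0679 V

1.0679


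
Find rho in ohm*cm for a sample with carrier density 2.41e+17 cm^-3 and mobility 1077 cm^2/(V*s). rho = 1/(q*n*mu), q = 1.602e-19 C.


Step 1: sigma = q * n * mu = 1.602e-19 * 2.41e+17 * 1077 = 4.15810e+01 S/cm
Step 2: rho = 1 / sigma = 1 / 4.15810e+01 = 0.02405 ohm*cm

0.02405


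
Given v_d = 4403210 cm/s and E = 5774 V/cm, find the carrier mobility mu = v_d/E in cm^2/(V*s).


Step 1: mu = v_d / E
Step 2: mu = 4403210 / 5774
Step 3: mu = 762.59 cm^2/(V*s)

762.59


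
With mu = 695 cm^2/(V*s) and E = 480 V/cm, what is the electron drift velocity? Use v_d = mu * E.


Step 1: v_d = mu * E
Step 2: v_d = 695 * 480 = 333600
Step 3: v_d = 3.34e+05 cm/s

3.34e+05


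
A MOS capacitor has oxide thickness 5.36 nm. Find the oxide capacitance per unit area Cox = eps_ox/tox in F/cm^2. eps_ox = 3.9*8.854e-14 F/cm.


Step 1: eps_ox = 3.9 * 8.854e-14 = 3.45306e-13 F/cm
Step 2: tox in cm = 5.36 nm * 1e-7 = 5.3600e-07 cm
Step 3: Cox = 3.45306e-13 / 5.3600e-07 = 6.44e-07 F/cm^2

6.44e-07


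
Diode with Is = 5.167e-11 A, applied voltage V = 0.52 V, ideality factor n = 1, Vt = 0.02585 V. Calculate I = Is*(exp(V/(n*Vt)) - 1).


Step 1: V/(n*Vt) = 0.52/(1*0.02585) = 20.1161
Step 2: exp(20.1161) = 5.4489e+08
Step 3: I = 5.167e-11 * (5.4489e+08 - 1) = 2.82e-02 A

2.82e-02


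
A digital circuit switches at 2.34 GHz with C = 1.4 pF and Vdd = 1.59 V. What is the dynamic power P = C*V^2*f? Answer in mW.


Step 1: V^2 = 1.59^2 = 2.5281 V^2
Step 2: P = C*V^2*f = 1.4e-12 F * 2.5281 * 2.34e9 Hz
Step 3: P = 8.2820556e-03 W
Step 4: P = 8.282 mW

8.282


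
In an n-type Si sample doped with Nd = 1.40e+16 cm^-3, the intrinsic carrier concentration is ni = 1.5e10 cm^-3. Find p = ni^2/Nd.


Step 1: Since Nd >> ni, n ≈ Nd = 1.40e+16 cm^-3
Step 2: p = ni^2 / n = (1.5e10)^2 / 1.40e+16
Step 3: p = 2.25e20 / 1.40e+16 = 1.61e+04 cm^-3

1.61e+04


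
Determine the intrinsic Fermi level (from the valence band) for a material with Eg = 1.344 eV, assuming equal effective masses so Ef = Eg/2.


Step 1: For an intrinsic semiconductor, the Fermi level sits at midgap.
Step 2: Ef = Eg / 2 = 1.344 / 2 = 0.672 eV

0.672


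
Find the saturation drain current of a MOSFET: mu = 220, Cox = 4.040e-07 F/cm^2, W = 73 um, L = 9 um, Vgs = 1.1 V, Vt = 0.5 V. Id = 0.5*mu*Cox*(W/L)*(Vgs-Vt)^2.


Step 1: Overdrive voltage Vov = Vgs - Vt = 1.1 - 0.5 = 0.6 V
Step 2: W/L = 73/9 = 8.11111
Step 3: Id = 0.5 * 220 * 4.040e-07 * 8.11111 * 0.6^2
Step 4: Id = 1.30e-04 A

1.30e-04


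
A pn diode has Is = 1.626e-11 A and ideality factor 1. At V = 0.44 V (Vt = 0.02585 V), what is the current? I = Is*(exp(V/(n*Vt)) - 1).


Step 1: V/(n*Vt) = 0.44/(1*0.02585) = 17.0213
Step 2: exp(17.0213) = 2.4675e+07
Step 3: I = 1.626e-11 * (2.4675e+07 - 1) = 4.01e-04 A

4.01e-04


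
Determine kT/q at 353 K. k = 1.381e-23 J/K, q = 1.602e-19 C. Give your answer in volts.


Step 1: kT = 1.381e-23 * 353 = 4.87493e-21 J
Step 2: Vt = kT/q = 4.87493e-21 / 1.602e-19
Step 3: Vt = 0.03043 V

0.03043


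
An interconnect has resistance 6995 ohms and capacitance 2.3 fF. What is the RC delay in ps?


Step 1: tau = R * C
Step 2: tau = 6995 * 2.3 fF = 6995 * 2.3e-15 F
Step 3: tau = 1.60885e-11 s = 16.0885 ps

16.0885


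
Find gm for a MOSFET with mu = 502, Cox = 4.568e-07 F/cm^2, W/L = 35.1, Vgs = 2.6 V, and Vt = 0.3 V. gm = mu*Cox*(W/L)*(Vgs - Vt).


Step 1: Vov = Vgs - Vt = 2.6 - 0.3 = 2.3 V
Step 2: gm = mu * Cox * (W/L) * Vov
Step 3: gm = 502 * 4.568e-07 * 35.1 * 2.3 = 1.85e-02 S

1.85e-02


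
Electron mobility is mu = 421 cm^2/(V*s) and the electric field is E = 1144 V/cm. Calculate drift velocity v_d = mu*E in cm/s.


Step 1: v_d = mu * E
Step 2: v_d = 421 * 1144 = 481624
Step 3: v_d = 4.82e+05 cm/s

4.82e+05


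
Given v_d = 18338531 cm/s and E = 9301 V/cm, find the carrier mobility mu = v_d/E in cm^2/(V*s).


Step 1: mu = v_d / E
Step 2: mu = 18338531 / 9301
Step 3: mu = 1971.67 cm^2/(V*s)

1971.67


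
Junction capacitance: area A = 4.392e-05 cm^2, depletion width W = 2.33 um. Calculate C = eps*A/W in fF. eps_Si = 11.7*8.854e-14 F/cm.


Step 1: eps_Si = 11.7 * 8.854e-14 = 1.035918e-12 F/cm
Step 2: W in cm = 2.33 * 1e-4 = 2.33e-04 cm
Step 3: C = 1.035918e-12 * 4.392e-05 / 2.33e-04 = 1.952683e-13 F
Step 4: C = 195.27 fF

195.27


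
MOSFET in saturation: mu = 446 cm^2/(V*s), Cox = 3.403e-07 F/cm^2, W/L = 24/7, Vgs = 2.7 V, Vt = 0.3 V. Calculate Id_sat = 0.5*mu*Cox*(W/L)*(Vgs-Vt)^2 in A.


Step 1: Overdrive voltage Vov = Vgs - Vt = 2.7 - 0.3 = 2.4 V
Step 2: W/L = 24/7 = 3.42857
Step 3: Id = 0.5 * 446 * 3.403e-07 * 3.42857 * 2.4^2
Step 4: Id = 1.50e-03 A

1.50e-03


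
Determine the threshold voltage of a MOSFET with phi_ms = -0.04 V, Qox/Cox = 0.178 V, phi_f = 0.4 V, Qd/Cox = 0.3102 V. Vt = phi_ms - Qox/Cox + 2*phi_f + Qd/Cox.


Step 1: Vt = phi_ms - Qox/Cox + 2*phi_f + Qd/Cox
Step 2: Vt = -0.04 - 0.178 + 2*0.4 + 0.3102
Step 3: Vt = -0.04 - 0.178 + 0.8 + 0.3102
Step 4: Vt = 0.8922 V

0.8922


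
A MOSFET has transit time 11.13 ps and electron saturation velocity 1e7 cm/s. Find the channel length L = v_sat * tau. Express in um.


Step 1: tau in seconds = 11.13 ps * 1e-12 = 1.1130e-11 s
Step 2: L = v_sat * tau = 1e7 * 1.1130e-11 = 1.1130e-04 cm
Step 3: L in um = 1.1130e-04 * 1e4 = 1.113 um

1.113


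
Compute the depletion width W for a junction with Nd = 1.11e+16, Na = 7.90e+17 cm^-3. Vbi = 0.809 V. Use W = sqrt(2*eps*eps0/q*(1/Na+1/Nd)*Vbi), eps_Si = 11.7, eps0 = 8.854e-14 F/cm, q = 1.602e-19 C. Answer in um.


Step 1: 1/Na + 1/Nd = 1/7.90e+17 + 1/1.11e+16 = 9.13559e-17
Step 2: 2*eps*eps0/q = 2*11.7*8.854e-14/1.602e-19 = 1.293281e+07
Step 3: W^2 = 1.293281e+07 * 9.13559e-17 * 0.809 = 9.55824e-10
Step 4: W = sqrt(9.55824e-10) = 3.092e-05 cm = 0.3092 um

0.3092


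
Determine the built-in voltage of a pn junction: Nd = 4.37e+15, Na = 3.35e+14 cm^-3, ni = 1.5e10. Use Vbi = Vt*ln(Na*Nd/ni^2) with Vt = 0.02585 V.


Step 1: Compute Na*Nd/ni^2 = 3.35e+14 * 4.37e+15 / (1.5e10)^2 = 6.5064e+09
Step 2: ln(6.5064e+09) = 22.5961
Step 3: Vbi = 0.02585 * 22.5961 = 0.584 V

0.584


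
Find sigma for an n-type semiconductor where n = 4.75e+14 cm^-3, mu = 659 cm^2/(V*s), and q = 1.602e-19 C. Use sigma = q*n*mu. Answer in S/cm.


Step 1: sigma = q * n * mu
Step 2: sigma = 1.602e-19 * 4.75e+14 * 659
Step 3: sigma = 5.015e-02 S/cm

5.015e-02


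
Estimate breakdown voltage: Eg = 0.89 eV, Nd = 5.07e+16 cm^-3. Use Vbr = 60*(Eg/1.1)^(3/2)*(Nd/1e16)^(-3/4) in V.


Step 1: Eg/1.1 = 0.89/1.1 = 0.809091
Step 2: (Eg/1.1)^1.5 = 0.809091^1.5 = 0.727773
Step 3: (Nd/1e16)^(-0.75) = (5.07)^(-0.75) = 0.295968
Step 4: Vbr = 60 * 0.727773 * 0.295968 = 12.9 V

12.9


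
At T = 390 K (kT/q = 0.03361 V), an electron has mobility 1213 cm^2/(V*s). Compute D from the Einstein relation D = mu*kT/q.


Step 1: D = mu * (kT/q)
Step 2: D = 1213 * 0.03361
Step 3: D = 40.77 cm^2/s

40.77


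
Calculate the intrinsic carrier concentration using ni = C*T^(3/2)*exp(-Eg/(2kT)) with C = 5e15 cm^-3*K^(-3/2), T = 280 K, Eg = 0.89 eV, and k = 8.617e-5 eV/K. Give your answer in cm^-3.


Step 1: Compute kT = 8.617e-5 * 280 = 0.0241276 eV
Step 2: Exponent = -Eg/(2kT) = -0.89/(2*0.0241276) = -18.44361
Step 3: T^(3/2) = 280^1.5 = 4685.30
Step 4: ni = 5e15 * 4685.30 * exp(-18.44361) = 2.29e+11 cm^-3

2.29e+11


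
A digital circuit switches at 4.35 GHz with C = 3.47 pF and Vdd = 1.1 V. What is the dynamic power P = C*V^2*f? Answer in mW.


Step 1: V^2 = 1.1^2 = 1.21 V^2
Step 2: P = C*V^2*f = 3.47e-12 F * 1.21 * 4.35e9 Hz
Step 3: P = 1.8264345e-02 W
Step 4: P = 18.264 mW

18.264


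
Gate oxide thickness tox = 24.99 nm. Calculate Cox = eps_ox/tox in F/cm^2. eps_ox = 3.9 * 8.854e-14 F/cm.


Step 1: eps_ox = 3.9 * 8.854e-14 = 3.45306e-13 F/cm
Step 2: tox in cm = 24.99 nm * 1e-7 = 2.4990e-06 cm
Step 3: Cox = 3.45306e-13 / 2.4990e-06 = 1.38e-07 F/cm^2

1.38e-07


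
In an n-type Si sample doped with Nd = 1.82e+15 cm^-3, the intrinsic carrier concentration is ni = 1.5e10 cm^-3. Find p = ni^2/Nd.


Step 1: Since Nd >> ni, n ≈ Nd = 1.82e+15 cm^-3
Step 2: p = ni^2 / n = (1.5e10)^2 / 1.82e+15
Step 3: p = 2.25e20 / 1.82e+15 = 1.24e+05 cm^-3

1.24e+05


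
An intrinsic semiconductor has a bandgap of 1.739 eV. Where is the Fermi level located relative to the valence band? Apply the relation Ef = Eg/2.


Step 1: For an intrinsic semiconductor, the Fermi level sits at midgap.
Step 2: Ef = Eg / 2 = 1.739 / 2 = 0.8695 eV

0.8695


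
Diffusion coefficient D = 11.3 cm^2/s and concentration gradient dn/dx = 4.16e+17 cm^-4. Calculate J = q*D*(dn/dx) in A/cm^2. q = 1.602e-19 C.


Step 1: J = q * D * (dn/dx)
Step 2: J = 1.602e-19 * 11.3 * 4.16e+17
Step 3: J = 7.53e-01 A/cm^2

7.53e-01


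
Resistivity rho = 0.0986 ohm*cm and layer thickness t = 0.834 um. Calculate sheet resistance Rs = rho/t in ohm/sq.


Step 1: Convert thickness to cm: t = 0.834 um = 8.3400e-05 cm
Step 2: Rs = rho / t = 0.0986 / 8.3400e-05
Step 3: Rs = 1182.3 ohm/sq

1182.3


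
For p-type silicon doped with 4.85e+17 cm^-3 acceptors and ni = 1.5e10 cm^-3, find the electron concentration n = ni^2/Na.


Step 1: Majority hole concentration p ≈ Na = 4.85e+17 cm^-3
Step 2: n = ni^2 / Na = (1.5e10)^2 / 4.85e+17
Step 3: n = 4.64e+02 cm^-3

4.64e+02


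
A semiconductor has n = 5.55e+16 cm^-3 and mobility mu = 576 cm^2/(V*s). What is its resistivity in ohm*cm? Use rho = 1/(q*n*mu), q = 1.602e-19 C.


Step 1: sigma = q * n * mu = 1.602e-19 * 5.55e+16 * 576 = 5.12127e+00 S/cm
Step 2: rho = 1 / sigma = 1 / 5.12127e+00 = 0.1953 ohm*cm

0.1953


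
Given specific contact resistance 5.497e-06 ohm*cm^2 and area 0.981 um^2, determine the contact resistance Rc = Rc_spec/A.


Step 1: Convert area to cm^2: 0.981 um^2 = 9.8100e-09 cm^2
Step 2: Rc = Rc_spec / A = 5.497e-06 / 9.8100e-09
Step 3: Rc = 5.60e+02 ohms

5.60e+02


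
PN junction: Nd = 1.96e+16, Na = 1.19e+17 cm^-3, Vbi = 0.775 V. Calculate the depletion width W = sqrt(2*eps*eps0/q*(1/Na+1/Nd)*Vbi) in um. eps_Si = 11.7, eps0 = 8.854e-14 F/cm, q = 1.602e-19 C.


Step 1: 1/Na + 1/Nd = 1/1.19e+17 + 1/1.96e+16 = 5.94238e-17
Step 2: 2*eps*eps0/q = 2*11.7*8.854e-14/1.602e-19 = 1.293281e+07
Step 3: W^2 = 1.293281e+07 * 5.94238e-17 * 0.775 = 5.95600e-10
Step 4: W = sqrt(5.95600e-10) = 2.440e-05 cm = 0.244 um

0.244


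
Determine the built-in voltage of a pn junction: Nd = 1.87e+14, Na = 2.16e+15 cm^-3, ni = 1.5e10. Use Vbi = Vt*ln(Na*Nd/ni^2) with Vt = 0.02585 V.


Step 1: Compute Na*Nd/ni^2 = 2.16e+15 * 1.87e+14 / (1.5e10)^2 = 1.7952e+09
Step 2: ln(1.7952e+09) = 21.3084
Step 3: Vbi = 0.02585 * 21.3084 = 0.551 V

0.551


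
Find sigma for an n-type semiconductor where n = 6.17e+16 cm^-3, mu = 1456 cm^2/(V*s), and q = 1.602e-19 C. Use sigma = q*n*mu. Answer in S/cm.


Step 1: sigma = q * n * mu
Step 2: sigma = 1.602e-19 * 6.17e+16 * 1456
Step 3: sigma = 1.439e+01 S/cm

1.439e+01


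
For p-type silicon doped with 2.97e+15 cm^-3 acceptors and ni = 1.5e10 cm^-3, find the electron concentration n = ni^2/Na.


Step 1: Majority hole concentration p ≈ Na = 2.97e+15 cm^-3
Step 2: n = ni^2 / Na = (1.5e10)^2 / 2.97e+15
Step 3: n = 7.58e+04 cm^-3

7.58e+04


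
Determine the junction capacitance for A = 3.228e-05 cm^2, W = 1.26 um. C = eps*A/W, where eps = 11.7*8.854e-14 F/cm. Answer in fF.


Step 1: eps_Si = 11.7 * 8.854e-14 = 1.035918e-12 F/cm
Step 2: W in cm = 1.26 * 1e-4 = 1.26e-04 cm
Step 3: C = 1.035918e-12 * 3.228e-05 / 1.26e-04 = 2.653923e-13 F
Step 4: C = 265.39 fF

265.39


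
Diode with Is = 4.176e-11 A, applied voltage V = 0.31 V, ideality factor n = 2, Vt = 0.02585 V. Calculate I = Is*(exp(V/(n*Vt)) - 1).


Step 1: V/(n*Vt) = 0.31/(2*0.02585) = 5.9961
Step 2: exp(5.9961) = 4.0186e+02
Step 3: I = 4.176e-11 * (4.0186e+02 - 1) = 1.67e-08 A

1.67e-08


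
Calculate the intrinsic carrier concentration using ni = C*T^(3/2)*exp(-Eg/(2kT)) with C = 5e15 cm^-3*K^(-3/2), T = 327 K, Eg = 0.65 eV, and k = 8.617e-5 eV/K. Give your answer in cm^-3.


Step 1: Compute kT = 8.617e-5 * 327 = 0.02817759 eV
Step 2: Exponent = -Eg/(2kT) = -0.65/(2*0.02817759) = -11.53399
Step 3: T^(3/2) = 327^1.5 = 5913.19
Step 4: ni = 5e15 * 5913.19 * exp(-11.53399) = 2.89e+14 cm^-3

2.89e+14


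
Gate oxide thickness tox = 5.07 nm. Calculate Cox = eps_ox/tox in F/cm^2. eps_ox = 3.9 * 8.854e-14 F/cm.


Step 1: eps_ox = 3.9 * 8.854e-14 = 3.45306e-13 F/cm
Step 2: tox in cm = 5.07 nm * 1e-7 = 5.0700e-07 cm
Step 3: Cox = 3.45306e-13 / 5.0700e-07 = 6.81e-07 F/cm^2

6.81e-07


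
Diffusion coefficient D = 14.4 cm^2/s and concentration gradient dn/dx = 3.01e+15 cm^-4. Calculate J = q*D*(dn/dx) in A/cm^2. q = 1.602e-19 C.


Step 1: J = q * D * (dn/dx)
Step 2: J = 1.602e-19 * 14.4 * 3.01e+15
Step 3: J = 6.94e-03 A/cm^2

6.94e-03


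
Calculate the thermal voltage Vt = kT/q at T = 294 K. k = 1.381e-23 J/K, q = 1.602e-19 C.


Step 1: kT = 1.381e-23 * 294 = 4.06014e-21 J
Step 2: Vt = kT/q = 4.06014e-21 / 1.602e-19
Step 3: Vt = 0.02534 V

0.02534


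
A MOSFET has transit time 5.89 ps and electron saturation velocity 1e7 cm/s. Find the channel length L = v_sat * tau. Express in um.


Step 1: tau in seconds = 5.89 ps * 1e-12 = 5.8900e-12 s
Step 2: L = v_sat * tau = 1e7 * 5.8900e-12 = 5.8900e-05 cm
Step 3: L in um = 5.8900e-05 * 1e4 = 0.589 um

0.589


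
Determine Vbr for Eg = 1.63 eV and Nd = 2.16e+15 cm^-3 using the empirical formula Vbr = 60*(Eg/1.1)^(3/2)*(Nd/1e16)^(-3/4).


Step 1: Eg/1.1 = 1.63/1.1 = 1.481818
Step 2: (Eg/1.1)^1.5 = 1.481818^1.5 = 1.803816
Step 3: (Nd/1e16)^(-0.75) = (0.216)^(-0.75) = 3.156165
Step 4: Vbr = 60 * 1.803816 * 3.156165 = 341.6 V

341.6


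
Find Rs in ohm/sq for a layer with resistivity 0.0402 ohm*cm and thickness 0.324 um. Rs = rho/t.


Step 1: Convert thickness to cm: t = 0.324 um = 3.2400e-05 cm
Step 2: Rs = rho / t = 0.0402 / 3.2400e-05
Step 3: Rs = 1240.7 ohm/sq

1240.7


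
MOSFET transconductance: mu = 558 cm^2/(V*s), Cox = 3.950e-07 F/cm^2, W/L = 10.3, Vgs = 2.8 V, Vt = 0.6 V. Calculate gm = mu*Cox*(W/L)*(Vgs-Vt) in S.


Step 1: Vov = Vgs - Vt = 2.8 - 0.6 = 2.2 V
Step 2: gm = mu * Cox * (W/L) * Vov
Step 3: gm = 558 * 3.950e-07 * 10.3 * 2.2 = 4.99e-03 S

4.99e-03


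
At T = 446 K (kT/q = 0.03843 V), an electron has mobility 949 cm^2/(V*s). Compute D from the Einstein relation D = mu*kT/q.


Step 1: D = mu * (kT/q)
Step 2: D = 949 * 0.03843
Step 3: D = 36.47 cm^2/s

36.47


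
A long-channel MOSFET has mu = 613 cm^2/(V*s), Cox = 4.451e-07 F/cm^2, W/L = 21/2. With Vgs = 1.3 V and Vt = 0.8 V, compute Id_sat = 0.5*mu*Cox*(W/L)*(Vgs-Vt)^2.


Step 1: Overdrive voltage Vov = Vgs - Vt = 1.3 - 0.8 = 0.5 V
Step 2: W/L = 21/2 = 10.5
Step 3: Id = 0.5 * 613 * 4.451e-07 * 10.5 * 0.5^2
Step 4: Id = 3.58e-04 A

3.58e-04
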